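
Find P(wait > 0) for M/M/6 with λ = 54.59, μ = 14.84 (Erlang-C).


a = λ/μ = 3.6786; ρ = a/6 = 0.6131
P₀ = 0.023879 (from M/M/c formula)
C(c,a) = [a^c/(c!(1−ρ))]·P₀ = [2477.85084/(720·0.3869)]·0.023879
= 8.89485·0.023879 = 0.212396

Final: 0.212396


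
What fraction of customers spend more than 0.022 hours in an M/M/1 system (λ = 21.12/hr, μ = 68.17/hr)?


W ~ Exponential(μ−λ) for M/M/1.
μ − λ = 68.17 − 21.12 = 47.0500
P(W > t) = e^{−(μ−λ)t} = e^{−1.0351} = 0.355191

Final: 0.355191


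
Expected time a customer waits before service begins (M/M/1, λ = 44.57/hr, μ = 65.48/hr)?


ρ = 44.57/65.48 = 0.6807
Wq = ρ/(μ−λ) = 0.6807/(65.48 − 44.57) = 0.6807/20.91 = 0.03255 hr

Final: 0.03255 hr


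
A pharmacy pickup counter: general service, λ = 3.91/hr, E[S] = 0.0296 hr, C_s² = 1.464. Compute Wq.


ρ = λ·E[S] = 3.91·0.0296 = 0.1157
E[S²] = E[S]²(1+C_s²) = 0.0296²·(1+1.464) = 0.002159
Wq = λ·E[S²]/(2(1−ρ)) = 3.91·0.002159/(2·0.8843) = 0.004773 hr

Final: 0.004773 hr


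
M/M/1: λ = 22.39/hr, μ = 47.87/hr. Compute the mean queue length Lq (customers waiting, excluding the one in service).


ρ = 22.39/47.87 = 0.4677
Lq = ρ²/(1−ρ) = 0.2188/0.5323 = 0.4110

Final: 0.4110


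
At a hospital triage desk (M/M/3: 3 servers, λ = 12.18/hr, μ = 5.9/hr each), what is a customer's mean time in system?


a = 2.0644; ρ = 0.6881; P₀ = 0.101039
Lq = P₀·a^c·ρ/(c!(1−ρ)²) = 1.04826
Wq = Lq/λ = 1.04826/12.18 = 0.08606 hr
W = Wq + 1/μ = 0.08606 + 0.16949 = 0.25556 hr

Final: 0.25556 hr


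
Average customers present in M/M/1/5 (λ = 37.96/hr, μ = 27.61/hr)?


ρ = 37.96/27.61 = 1.3749
L = ρ[1 − (K+1)ρ^K + Kρ^(K+1)] / [(1−ρ)(1−ρ^(K+1))]
Numerator: 1.3749·(1 − 6·4.912460 + 5·6.753965) = 7.279997
Denominator: (-0.3749)·(-5.753965) = 2.156955
L = 7.279997/2.156955 = 3.3751

Final: 3.3751


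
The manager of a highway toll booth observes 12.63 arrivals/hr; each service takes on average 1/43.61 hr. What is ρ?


ρ = λ/μ = 12.63/43.61 = 0.2896

Final: 0.2896


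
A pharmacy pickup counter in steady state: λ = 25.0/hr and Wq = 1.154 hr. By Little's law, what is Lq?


Lq = λWq = 25.0·1.154 = 28.8500

Final: 28.8500


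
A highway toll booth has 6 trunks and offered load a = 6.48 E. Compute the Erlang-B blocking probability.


B(c,a) = (a^c/c!) / Σ_{k=0}^{c} a^k/k!
a^6/6! = 102.829456
Σ terms (k=0..6): 1.00000 + 6.48000 + 20.99520 + 45.34963 + 73.46640 + 95.21246 + 102.82946 = 345.333151
B = 102.829456/345.333151 = 0.297769

Final: 0.297769


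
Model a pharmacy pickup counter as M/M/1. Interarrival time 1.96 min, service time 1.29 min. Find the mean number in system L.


λ = 60/1.96 = 30.6122 /hr
μ = 60/1.29 = 46.5116 /hr
ρ = λ/μ = 30.6122/46.5116 = 0.6582
L = ρ/(1−ρ) = 0.6582/0.3418 = 1.9254

Final: 1.9254


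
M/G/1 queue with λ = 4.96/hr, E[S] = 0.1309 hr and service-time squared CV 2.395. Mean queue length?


ρ = λ·E[S] = 4.96·0.1309 = 0.6493
Lq = ρ²(1+C_s²)/(2(1−ρ)) = 0.4215·(1+2.395)/(2·0.3507)
= 0.4215·3.3950/0.7015 = 2.04020

Final: 2.04020


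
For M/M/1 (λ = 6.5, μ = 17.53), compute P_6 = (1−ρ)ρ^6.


ρ = 6.5/17.53 = 0.3708
P_n = (1−ρ)·ρ^n = (1 − 0.3708)·0.3708^6 = 0.6292·0.002599 = 0.001635

Final: 0.001635


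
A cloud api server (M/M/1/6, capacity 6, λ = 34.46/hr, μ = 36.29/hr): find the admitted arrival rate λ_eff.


ρ = 0.9496; P_K = (1−ρ)ρ^6/(1−ρ^7) = 0.121665
λ_eff = λ(1 − P_K) = 34.46·(1 − 0.121665) = 34.46·0.878335 = 30.2674 /hr

Final: 30.2674 /hr


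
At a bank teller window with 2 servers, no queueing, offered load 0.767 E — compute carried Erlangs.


B(2,0.767) = 0.142709 (Erlang-B)
Carried load = a(1 − B) = 0.767·(1 − 0.142709) = 0.767·0.857291 = 0.6575 E

Final: 0.6575 Erlangs


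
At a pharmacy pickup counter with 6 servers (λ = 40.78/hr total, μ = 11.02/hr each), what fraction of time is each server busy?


ρ = λ/(cμ) = 40.78/(6·11.02) = 40.78/66.12 = 0.6168

Final: 0.6168


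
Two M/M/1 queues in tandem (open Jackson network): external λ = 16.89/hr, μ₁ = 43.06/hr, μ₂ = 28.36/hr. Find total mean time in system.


Each node sees arrival rate λ = 16.89/hr (tandem ⇒ throughput preserved).
W₁ = 1/(μ₁−λ) = 1/(43.06−16.89) = 0.03821 hr
W₂ = 1/(μ₂−λ) = 1/(28.36−16.89) = 0.08718 hr
W_total = W₁ + W₂ = 0.03821 + 0.08718 = 0.12540 hr

Final: 0.12540 hr


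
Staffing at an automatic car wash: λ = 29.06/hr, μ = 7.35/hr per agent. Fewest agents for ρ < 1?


Stability requires cμ > λ ⇔ c > λ/μ.
λ/μ = 29.06/7.35 = 3.9537
Minimum integer c = ⌊3.9537⌋ + 1 = 4
Check: 4·7.35 = 29.40 > 29.06, while 3·7.35 = 22.05 ≤ 29.06

Final: 4 servers


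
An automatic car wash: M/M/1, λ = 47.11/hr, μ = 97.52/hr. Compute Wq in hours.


ρ = 47.11/97.52 = 0.4831
Wq = ρ/(μ−λ) = 0.4831/(97.52 − 47.11) = 0.4831/50.41 = 0.009583 hr

Final: 0.009583 hr


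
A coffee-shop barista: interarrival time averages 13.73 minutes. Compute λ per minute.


λ = 1/(interarrival time) in consistent units.
1 minute = 1 min, so λ = 1/13.73 = 0.07283 per minute

Final: 0.07283 /min


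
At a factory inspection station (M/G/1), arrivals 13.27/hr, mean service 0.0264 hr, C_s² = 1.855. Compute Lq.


ρ = λ·E[S] = 13.27·0.0264 = 0.3503
Lq = ρ²(1+C_s²)/(2(1−ρ)) = 0.1227·(1+1.855)/(2·0.6497)
= 0.1227·2.8550/1.2993 = 0.26967

Final: 0.26967


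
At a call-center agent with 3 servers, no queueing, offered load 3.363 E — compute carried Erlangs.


B(3,3.363) = 0.387548 (Erlang-B)
Carried load = a(1 − B) = 3.363·(1 − 0.387548) = 3.363·0.612452 = 2.0597 E

Final: 2.0597 Erlangs


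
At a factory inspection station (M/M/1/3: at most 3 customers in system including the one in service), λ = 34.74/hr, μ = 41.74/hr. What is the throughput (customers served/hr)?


ρ = 0.8323; P_K = (1−ρ)ρ^3/(1−ρ^4) = 0.185889
λ_eff = λ(1 − P_K) = 34.74·(1 − 0.185889) = 34.74·0.814111 = 28.2822 /hr

Final: 28.2822 /hr


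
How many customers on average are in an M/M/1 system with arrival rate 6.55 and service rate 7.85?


ρ = λ/μ = 6.55/7.85 = 0.8344
L = ρ/(1−ρ) = 0.8344/(1 − 0.8344) = 0.8344/0.1656 = 5.0385

Final: 5.0385


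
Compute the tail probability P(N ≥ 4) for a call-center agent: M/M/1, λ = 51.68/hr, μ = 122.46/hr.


ρ = 51.68/122.46 = 0.4220
P(N ≥ n) = ρ^n = 0.4220^4 = 0.031719

Final: 0.031719


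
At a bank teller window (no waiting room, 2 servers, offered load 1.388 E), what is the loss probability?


B(c,a) = (a^c/c!) / Σ_{k=0}^{c} a^k/k!
a^2/2! = 0.963272
Σ terms (k=0..2): 1.00000 + 1.38800 + 0.96327 = 3.351272
B = 0.963272/3.351272 = 0.287435

Final: 0.287435


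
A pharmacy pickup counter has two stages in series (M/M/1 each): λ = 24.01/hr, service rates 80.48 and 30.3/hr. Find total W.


Each node sees arrival rate λ = 24.01/hr (tandem ⇒ throughput preserved).
W₁ = 1/(μ₁−λ) = 1/(80.48−24.01) = 0.01771 hr
W₂ = 1/(μ₂−λ) = 1/(30.3−24.01) = 0.15898 hr
W_total = W₁ + W₂ = 0.01771 + 0.15898 = 0.17669 hr

Final: 0.17669 hr


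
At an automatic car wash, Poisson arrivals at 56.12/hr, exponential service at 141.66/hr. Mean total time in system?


W = 1/(μ−λ) = 1/(141.66 − 56.12) = 1/85.54 = 0.01169 hr

Final: 0.01169 hr


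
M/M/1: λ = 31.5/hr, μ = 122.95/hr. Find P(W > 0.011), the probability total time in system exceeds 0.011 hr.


W ~ Exponential(μ−λ) for M/M/1.
μ − λ = 122.95 − 31.5 = 91.4500
P(W > t) = e^{−(μ−λ)t} = e^{−1.0059} = 0.365697

Final: 0.365697


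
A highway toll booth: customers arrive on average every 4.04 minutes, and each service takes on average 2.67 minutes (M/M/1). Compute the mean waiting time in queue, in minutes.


λ = 60/4.04 = 14.8515 /hr
μ = 60/2.67 = 22.4719 /hr
ρ = λ/μ = 14.8515/22.4719 = 0.6609
Wq = ρ/(μ−λ) = 0.6609/(22.4719−14.8515) = 0.08673 hr
In minutes: 0.08673·60 = 5.204 min

Final: 5.204 min


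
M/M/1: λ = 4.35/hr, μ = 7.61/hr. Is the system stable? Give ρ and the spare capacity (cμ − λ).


Total capacity cμ = 1·7.61 = 7.61/hr
ρ = λ/(cμ) = 4.35/7.61 = 0.5716
Stable ⇔ ρ < 1: YES
Spare capacity = cμ − λ = 7.61 − 4.35 = 3.26/hr

Final: ρ = 0.5716; stable; margin = 3.26/hr


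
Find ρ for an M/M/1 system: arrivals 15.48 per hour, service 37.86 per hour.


ρ = λ/μ = 15.48/37.86 = 0.4089

Final: 0.4089


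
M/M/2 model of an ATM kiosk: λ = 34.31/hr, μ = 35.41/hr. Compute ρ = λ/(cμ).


ρ = λ/(cμ) = 34.31/(2·35.41) = 34.31/70.82 = 0.4845

Final: 0.4845


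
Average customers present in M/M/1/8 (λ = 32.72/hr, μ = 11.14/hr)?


ρ = 32.72/11.14 = 2.9372
L = ρ[1 − (K+1)ρ^K + Kρ^(K+1)] / [(1−ρ)(1−ρ^(K+1))]
Numerator: 2.9372·(1 − 9·5538.916693 + 8·16268.703250) = 235855.322697
Denominator: (-1.9372)·(-16267.703250) = 31513.198935
L = 235855.322697/31513.198935 = 7.4843

Final: 7.4843


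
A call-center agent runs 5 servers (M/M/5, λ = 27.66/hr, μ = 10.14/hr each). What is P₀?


a = λ/μ = 27.66/10.14 = 2.7278; ρ = a/c = 0.5456
Σ_{k=0}^{4} a^k/k! (terms k=0..4) = 1.00000 + 2.72781 + 3.72048 + 3.38292 + 2.30699 = 13.13819
Tail: a^5/(5!(1−ρ)) = 151.03274/(120·0.4544) = 2.76959
P₀ = 1/(13.13819 + 2.76959) = 1/15.90778 = 0.062862

Final: 0.062862


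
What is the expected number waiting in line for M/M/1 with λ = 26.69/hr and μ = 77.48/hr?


ρ = 26.69/77.48 = 0.3445
Lq = ρ²/(1−ρ) = 0.1187/0.6555 = 0.1810

Final: 0.1810


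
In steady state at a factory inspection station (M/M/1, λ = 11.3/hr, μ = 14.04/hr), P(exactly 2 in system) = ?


ρ = 11.3/14.04 = 0.8048
P_n = (1−ρ)·ρ^n = (1 − 0.8048)·0.8048^2 = 0.1952·0.647773 = 0.126417

Final: 0.126417


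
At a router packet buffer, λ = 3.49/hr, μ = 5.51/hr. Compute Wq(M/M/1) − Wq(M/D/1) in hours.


ρ = 3.49/5.51 = 0.6334
Wq(M/M/1) = ρ/(μ−λ) = 0.6334/2.02 = 0.31356 hr
Wq(M/D/1) = ρ/(2(μ−λ)) = 0.15678 hr
Savings = 0.31356 − 0.15678 = 0.15678 hr

Final: 0.15678 hr


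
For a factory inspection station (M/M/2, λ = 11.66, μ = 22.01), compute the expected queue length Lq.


a = λ/μ = 0.5298; ρ = a/2 = 0.2649
P₀ = 0.581178
Lq = P₀·a^c·ρ / (c!·(1−ρ)²) = 0.581178·0.28064·0.2649/(2·0.54040)
= 0.03997

Final: 0.03997


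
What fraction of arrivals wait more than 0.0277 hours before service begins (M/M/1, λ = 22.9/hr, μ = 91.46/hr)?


ρ = 22.9/91.46 = 0.2504
P(Wq > t) = ρ·e^{−(μ−λ)t} = 0.2504·e^{−1.8991}
= 0.2504·0.149701 = 0.037483

Final: 0.037483


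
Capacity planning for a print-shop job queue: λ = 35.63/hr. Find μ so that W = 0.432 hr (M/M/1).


W = 1/(μ−λ) ⇒ μ − λ = 1/W = 1/0.432 = 2.3148
μ = λ + 1/W = 35.63 + 2.3148 = 37.9448 per hr

Final: 37.9448 /hr


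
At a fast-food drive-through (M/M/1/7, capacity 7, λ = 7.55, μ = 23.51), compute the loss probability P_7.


ρ = λ/μ = 7.55/23.51 = 0.3211
P_K = (1−ρ)ρ^K/(1−ρ^(K+1)) = (0.6789·0.0003523)/(1 − 0.0001131)
= 0.0002391/0.999887 = 0.0002392

Final: 0.0002392


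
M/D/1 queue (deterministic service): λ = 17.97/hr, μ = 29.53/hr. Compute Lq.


ρ = 17.97/29.53 = 0.6085
M/D/1: Lq = ρ²/(2(1−ρ)) = 0.3703/(2·0.3915) = 0.47298

Final: 0.47298


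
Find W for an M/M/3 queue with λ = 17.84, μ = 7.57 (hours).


a = 2.3567; ρ = 0.7856; P₀ = 0.061326
Lq = P₀·a^c·ρ/(c!(1−ρ)²) = 2.28531
Wq = Lq/λ = 2.28531/17.84 = 0.12810 hr
W = Wq + 1/μ = 0.12810 + 0.13210 = 0.26020 hr

Final: 0.26020 hr


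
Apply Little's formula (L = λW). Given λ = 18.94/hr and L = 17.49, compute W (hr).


W = L/λ = 17.49/18.94 = 0.9234 hr

Final: 0.9234 hr


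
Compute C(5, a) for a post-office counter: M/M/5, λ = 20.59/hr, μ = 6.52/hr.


a = λ/μ = 3.1580; ρ = a/5 = 0.6316
P₀ = 0.038999 (from M/M/c formula)
C(c,a) = [a^c/(c!(1−ρ))]·P₀ = [314.08251/(120·0.3684)]·0.038999
= 7.10456·0.038999 = 0.277068

Final: 0.277068


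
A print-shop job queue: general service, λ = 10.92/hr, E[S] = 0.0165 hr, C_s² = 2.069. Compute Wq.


ρ = λ·E[S] = 10.92·0.0165 = 0.1802
E[S²] = E[S]²(1+C_s²) = 0.0165²·(1+2.069) = 0.0008355
Wq = λ·E[S²]/(2(1−ρ)) = 10.92·0.0008355/(2·0.8198) = 0.005565 hr

Final: 0.005565 hr


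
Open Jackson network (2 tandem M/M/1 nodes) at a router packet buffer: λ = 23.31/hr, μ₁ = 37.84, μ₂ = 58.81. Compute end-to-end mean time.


Each node sees arrival rate λ = 23.31/hr (tandem ⇒ throughput preserved).
W₁ = 1/(μ₁−λ) = 1/(37.84−23.31) = 0.06882 hr
W₂ = 1/(μ₂−λ) = 1/(58.81−23.31) = 0.02817 hr
W_total = W₁ + W₂ = 0.06882 + 0.02817 = 0.09699 hr

Final: 0.09699 hr


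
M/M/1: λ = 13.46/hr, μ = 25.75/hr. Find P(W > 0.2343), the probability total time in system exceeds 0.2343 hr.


W ~ Exponential(μ−λ) for M/M/1.
μ − λ = 25.75 − 13.46 = 12.2900
P(W > t) = e^{−(μ−λ)t} = e^{−2.8795} = 0.056160

Final: 0.056160


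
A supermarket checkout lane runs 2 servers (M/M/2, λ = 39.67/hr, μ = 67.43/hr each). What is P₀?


a = λ/μ = 39.67/67.43 = 0.5883; ρ = a/c = 0.2942
Σ_{k=0}^{1} a^k/k! (terms k=0..1) = 1.00000 + 0.58831 = 1.58831
Tail: a^2/(2!(1−ρ)) = 0.34611/(2·0.7058) = 0.24518
P₀ = 1/(1.58831 + 0.24518) = 1/1.83349 = 0.545408

Final: 0.545408


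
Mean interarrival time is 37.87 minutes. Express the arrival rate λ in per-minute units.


λ = 1/(interarrival time) in consistent units.
1 minute = 1 min, so λ = 1/37.87 = 0.02641 per minute

Final: 0.02641 /min


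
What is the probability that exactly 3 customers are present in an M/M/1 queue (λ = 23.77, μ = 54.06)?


ρ = 23.77/54.06 = 0.4397
P_n = (1−ρ)·ρ^n = (1 − 0.4397)·0.4397^3 = 0.5603·0.085008 = 0.047630

Final: 0.047630


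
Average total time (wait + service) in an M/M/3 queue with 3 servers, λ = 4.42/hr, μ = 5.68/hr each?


a = 0.7782; ρ = 0.2594; P₀ = 0.457250
Lq = P₀·a^c·ρ/(c!(1−ρ)²) = 0.01698
Wq = Lq/λ = 0.01698/4.42 = 0.003842 hr
W = Wq + 1/μ = 0.003842 + 0.17606 = 0.17990 hr

Final: 0.17990 hr


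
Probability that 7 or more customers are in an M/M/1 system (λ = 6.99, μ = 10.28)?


ρ = 6.99/10.28 = 0.6800
P(N ≥ n) = ρ^n = 0.6800^7 = 0.067203

Final: 0.067203


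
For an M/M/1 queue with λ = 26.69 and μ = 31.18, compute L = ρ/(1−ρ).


ρ = λ/μ = 26.69/31.18 = 0.8560
L = ρ/(1−ρ) = 0.8560/(1 − 0.8560) = 0.8560/0.1440 = 5.9443

Final: 5.9443


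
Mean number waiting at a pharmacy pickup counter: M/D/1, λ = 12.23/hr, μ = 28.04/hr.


ρ = 12.23/28.04 = 0.4362
M/D/1: Lq = ρ²/(2(1−ρ)) = 0.1902/(2·0.5638) = 0.16870

Final: 0.16870


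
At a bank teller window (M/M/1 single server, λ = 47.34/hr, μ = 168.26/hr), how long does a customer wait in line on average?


ρ = 47.34/168.26 = 0.2814
Wq = ρ/(μ−λ) = 0.2814/(168.26 − 47.34) = 0.2814/120.92 = 0.002327 hr

Final: 0.002327 hr


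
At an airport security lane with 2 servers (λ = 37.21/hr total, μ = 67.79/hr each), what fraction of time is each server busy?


ρ = λ/(cμ) = 37.21/(2·67.79) = 37.21/135.58 = 0.2745

Final: 0.2745


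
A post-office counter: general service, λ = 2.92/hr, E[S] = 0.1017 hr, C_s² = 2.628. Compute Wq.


ρ = λ·E[S] = 2.92·0.1017 = 0.2970
E[S²] = E[S]²(1+C_s²) = 0.1017²·(1+2.628) = 0.037524
Wq = λ·E[S²]/(2(1−ρ)) = 2.92·0.037524/(2·0.7030) = 0.07793 hr

Final: 0.07793 hr


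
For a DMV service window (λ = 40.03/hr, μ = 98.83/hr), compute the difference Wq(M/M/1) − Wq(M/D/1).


ρ = 40.03/98.83 = 0.4050
Wq(M/M/1) = ρ/(μ−λ) = 0.4050/58.80 = 0.006888 hr
Wq(M/D/1) = ρ/(2(μ−λ)) = 0.003444 hr
Savings = 0.006888 − 0.003444 = 0.003444 hr

Final: 0.003444 hr


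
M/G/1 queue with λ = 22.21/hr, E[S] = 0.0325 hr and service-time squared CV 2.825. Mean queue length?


ρ = λ·E[S] = 22.21·0.0325 = 0.7218
Lq = ρ²(1+C_s²)/(2(1−ρ)) = 0.5210·(1+2.825)/(2·0.2782)
= 0.5210·3.8250/0.5563 = 3.58218

Final: 3.58218


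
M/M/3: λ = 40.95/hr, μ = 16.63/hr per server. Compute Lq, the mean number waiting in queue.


a = λ/μ = 2.4624; ρ = a/3 = 0.8208
P₀ = 0.049065
Lq = P₀·a^c·ρ / (c!·(1−ρ)²) = 0.049065·14.93087·0.8208/(6·0.03211)
= 3.12102

Final: 3.12102


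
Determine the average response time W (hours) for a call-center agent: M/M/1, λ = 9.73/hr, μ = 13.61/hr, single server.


W = 1/(μ−λ) = 1/(13.61 − 9.73) = 1/3.88 = 0.2577 hr

Final: 0.2577 hr


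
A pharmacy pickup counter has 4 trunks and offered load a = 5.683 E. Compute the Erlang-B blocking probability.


B(c,a) = (a^c/c!) / Σ_{k=0}^{c} a^k/k!
a^4/4! = 43.460967
Σ terms (k=0..4): 1.00000 + 5.68300 + 16.14824 + 30.59016 + 43.46097 = 96.882369
B = 43.460967/96.882369 = 0.448595

Final: 0.448595


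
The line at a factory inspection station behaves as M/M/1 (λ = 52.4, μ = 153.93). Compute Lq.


ρ = 52.4/153.93 = 0.3404
Lq = ρ²/(1−ρ) = 0.1159/0.6596 = 0.1757

Final: 0.1757


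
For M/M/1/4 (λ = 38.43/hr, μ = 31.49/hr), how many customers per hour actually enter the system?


ρ = 1.2204; P_K = (1−ρ)ρ^4/(1−ρ^5) = 0.286381
λ_eff = λ(1 − P_K) = 38.43·(1 − 0.286381) = 38.43·0.713619 = 27.4244 /hr

Final: 27.4244 /hr


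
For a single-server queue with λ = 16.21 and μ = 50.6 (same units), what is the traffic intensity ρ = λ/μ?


ρ = λ/μ = 16.21/50.6 = 0.3204

Final: 0.3204


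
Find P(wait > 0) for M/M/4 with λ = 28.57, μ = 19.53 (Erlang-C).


a = λ/μ = 1.4629; ρ = a/4 = 0.3657
P₀ = 0.229595 (from M/M/c formula)
C(c,a) = [a^c/(c!(1−ρ))]·P₀ = [4.57965/(24·0.6343)]·0.229595
= 0.30084·0.229595 = 0.069072

Final: 0.069072


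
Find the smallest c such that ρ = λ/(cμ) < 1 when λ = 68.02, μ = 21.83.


Stability requires cμ > λ ⇔ c > λ/μ.
λ/μ = 68.02/21.83 = 3.1159
Minimum integer c = ⌊3.1159⌋ + 1 = 4
Check: 4·21.83 = 87.32 > 68.02, while 3·21.83 = 65.49 ≤ 68.02

Final: 4 servers


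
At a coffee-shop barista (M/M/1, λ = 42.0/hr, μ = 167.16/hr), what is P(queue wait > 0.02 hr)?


ρ = 42.0/167.16 = 0.2513
P(Wq > t) = ρ·e^{−(μ−λ)t} = 0.2513·e^{−2.5032}
= 0.2513·0.081823 = 0.020558

Final: 0.020558


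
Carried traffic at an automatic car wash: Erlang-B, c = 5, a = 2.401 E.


B(5,2.401) = 0.062494 (Erlang-B)
Carried load = a(1 − B) = 2.401·(1 − 0.062494) = 2.401·0.937506 = 2.2510 E

Final: 2.2510 Erlangs


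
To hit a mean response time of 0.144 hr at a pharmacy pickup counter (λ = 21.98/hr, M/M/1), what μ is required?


W = 1/(μ−λ) ⇒ μ − λ = 1/W = 1/0.144 = 6.9444
μ = λ + 1/W = 21.98 + 6.9444 = 28.9244 per hr

Final: 28.9244 /hr


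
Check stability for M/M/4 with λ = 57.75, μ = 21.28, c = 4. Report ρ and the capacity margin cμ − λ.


Total capacity cμ = 4·21.28 = 85.12/hr
ρ = λ/(cμ) = 57.75/85.12 = 0.6785
Stable ⇔ ρ < 1: YES
Spare capacity = cμ − λ = 85.12 − 57.75 = 27.37/hr

Final: ρ = 0.6785; stable; margin = 27.37/hr


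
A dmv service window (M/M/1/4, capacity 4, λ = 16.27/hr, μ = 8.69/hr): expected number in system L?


ρ = 16.27/8.69 = 1.8723
L = ρ[1 − (K+1)ρ^K + Kρ^(K+1)] / [(1−ρ)(1−ρ^(K+1))]
Numerator: 1.8723·(1 − 5·12.287714 + 4·23.005882) = 59.135469
Denominator: (-0.8723)·(-22.005882) = 19.195004
L = 59.135469/19.195004 = 3.0808

Final: 3.0808


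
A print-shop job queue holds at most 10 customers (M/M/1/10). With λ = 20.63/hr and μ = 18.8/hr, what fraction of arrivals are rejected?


ρ = λ/μ = 20.63/18.8 = 1.0973
P_K = (1−ρ)ρ^K/(1−ρ^(K+1)) = (-0.09734·2.531709)/(1 − 2.778147)
= -0.246438/-1.778147 = 0.138592

Final: 0.138592


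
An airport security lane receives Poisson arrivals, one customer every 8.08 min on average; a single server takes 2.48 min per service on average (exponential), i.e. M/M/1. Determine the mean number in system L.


λ = 60/8.08 = 7.4257 /hr
μ = 60/2.48 = 24.1935 /hr
ρ = λ/μ = 7.4257/24.1935 = 0.3069
L = ρ/(1−ρ) = 0.3069/0.6931 = 0.4429

Final: 0.4429


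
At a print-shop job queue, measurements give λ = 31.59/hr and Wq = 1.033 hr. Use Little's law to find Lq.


Lq = λWq = 31.59·1.033 = 32.6325

Final: 32.6325


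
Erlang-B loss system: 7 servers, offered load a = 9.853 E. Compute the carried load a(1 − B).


B(7,9.853) = 0.402424 (Erlang-B)
Carried load = a(1 − B) = 9.853·(1 − 0.402424) = 9.853·0.597576 = 5.8879 E

Final: 5.8879 Erlangs


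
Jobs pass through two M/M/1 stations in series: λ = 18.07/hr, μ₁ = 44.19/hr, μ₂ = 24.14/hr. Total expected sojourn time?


Each node sees arrival rate λ = 18.07/hr (tandem ⇒ throughput preserved).
W₁ = 1/(μ₁−λ) = 1/(44.19−18.07) = 0.03828 hr
W₂ = 1/(μ₂−λ) = 1/(24.14−18.07) = 0.16474 hr
W_total = W₁ + W₂ = 0.03828 + 0.16474 = 0.20303 hr

Final: 0.20303 hr


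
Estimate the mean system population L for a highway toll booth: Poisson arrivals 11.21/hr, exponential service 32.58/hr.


ρ = λ/μ = 11.21/32.58 = 0.3441
L = ρ/(1−ρ) = 0.3441/(1 − 0.3441) = 0.3441/0.6559 = 0.5246

Final: 0.5246


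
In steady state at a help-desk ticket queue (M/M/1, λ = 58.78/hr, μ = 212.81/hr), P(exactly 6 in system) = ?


ρ = 58.78/212.81 = 0.2762
P_n = (1−ρ)·ρ^n = (1 − 0.2762)·0.2762^6 = 0.7238·0.0004440 = 0.0003214

Final: 0.0003214


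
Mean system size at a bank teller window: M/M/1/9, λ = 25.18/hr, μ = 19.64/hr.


ρ = 25.18/19.64 = 1.2821
L = ρ[1 − (K+1)ρ^K + Kρ^(K+1)] / [(1−ρ)(1−ρ^(K+1))]
Numerator: 1.2821·(1 − 10·9.358973 + 9·11.998927) = 19.744785
Denominator: (-0.2821)·(-10.998927) = 3.102549
L = 19.744785/3.102549 = 6.3641

Final: 6.3641


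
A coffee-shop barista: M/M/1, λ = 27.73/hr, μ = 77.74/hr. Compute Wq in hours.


ρ = 27.73/77.74 = 0.3567
Wq = ρ/(μ−λ) = 0.3567/(77.74 − 27.73) = 0.3567/50.01 = 0.007133 hr

Final: 0.007133 hr


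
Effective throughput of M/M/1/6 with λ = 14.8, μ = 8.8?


ρ = 1.6818; P_K = (1−ρ)ρ^6/(1−ρ^7) = 0.416345
λ_eff = λ(1 − P_K) = 14.8·(1 − 0.416345) = 14.8·0.583655 = 8.6381 /hr

Final: 8.6381 /hr


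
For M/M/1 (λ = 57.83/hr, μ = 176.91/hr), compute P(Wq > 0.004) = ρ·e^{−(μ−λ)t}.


ρ = 57.83/176.91 = 0.3269
P(Wq > t) = ρ·e^{−(μ−λ)t} = 0.3269·e^{−0.4763}
= 0.3269·0.621065 = 0.203019

Final: 0.203019


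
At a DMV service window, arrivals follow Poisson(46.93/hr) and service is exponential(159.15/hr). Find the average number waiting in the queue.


ρ = 46.93/159.15 = 0.2949
Lq = ρ²/(1−ρ) = 0.08695/0.7051 = 0.1233

Final: 0.1233


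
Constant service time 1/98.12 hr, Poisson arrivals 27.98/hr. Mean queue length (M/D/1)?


ρ = 27.98/98.12 = 0.2852
M/D/1: Lq = ρ²/(2(1−ρ)) = 0.08132/(2·0.7148) = 0.05688

Final: 0.05688


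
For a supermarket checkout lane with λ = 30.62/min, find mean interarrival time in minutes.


Mean interarrival time = 1/λ = 1/30.62 minute = 0.03266 minute
In minutes: 0.03266 × 1 = 0.03266 min

Final: 0.03266 min


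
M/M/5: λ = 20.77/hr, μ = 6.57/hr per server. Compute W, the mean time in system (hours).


a = 3.1613; ρ = 0.6323; P₀ = 0.038848
Lq = P₀·a^c·ρ/(c!(1−ρ)²) = 0.47795
Wq = Lq/λ = 0.47795/20.77 = 0.02301 hr
W = Wq + 1/μ = 0.02301 + 0.15221 = 0.17522 hr

Final: 0.17522 hr


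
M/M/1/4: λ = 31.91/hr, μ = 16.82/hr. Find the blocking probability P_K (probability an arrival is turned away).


ρ = λ/μ = 31.91/16.82 = 1.8971
P_K = (1−ρ)ρ^K/(1−ρ^(K+1)) = (-0.8971·12.953981)/(1 − 24.575596)
= -11.621615/-23.575596 = 0.492951

Final: 0.492951


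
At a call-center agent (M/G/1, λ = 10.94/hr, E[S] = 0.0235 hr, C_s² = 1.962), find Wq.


ρ = λ·E[S] = 10.94·0.0235 = 0.2571
E[S²] = E[S]²(1+C_s²) = 0.0235²·(1+1.962) = 0.001636
Wq = λ·E[S²]/(2(1−ρ)) = 10.94·0.001636/(2·0.7429) = 0.01204 hr

Final: 0.01204 hr


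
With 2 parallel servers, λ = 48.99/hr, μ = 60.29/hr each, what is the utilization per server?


ρ = λ/(cμ) = 48.99/(2·60.29) = 48.99/120.58 = 0.4063

Final: 0.4063


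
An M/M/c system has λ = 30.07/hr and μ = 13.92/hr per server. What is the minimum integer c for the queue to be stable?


Stability requires cμ > λ ⇔ c > λ/μ.
λ/μ = 30.07/13.92 = 2.1602
Minimum integer c = ⌊2.1602⌋ + 1 = 3
Check: 3·13.92 = 41.76 > 30.07, while 2·13.92 = 27.84 ≤ 30.07

Final: 3 servers


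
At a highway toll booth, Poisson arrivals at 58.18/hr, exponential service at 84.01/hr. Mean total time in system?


W = 1/(μ−λ) = 1/(84.01 − 58.18) = 1/25.83 = 0.03871 hr

Final: 0.03871 hr


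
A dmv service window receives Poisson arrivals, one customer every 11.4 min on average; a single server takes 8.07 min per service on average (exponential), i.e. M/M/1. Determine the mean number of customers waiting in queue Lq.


λ = 60/11.4 = 5.2632 /hr
μ = 60/8.07 = 7.4349 /hr
ρ = λ/μ = 5.2632/7.4349 = 0.7079
Lq = ρ²/(1−ρ) = 0.5011/0.2921 = 1.7155

Final: 1.7155


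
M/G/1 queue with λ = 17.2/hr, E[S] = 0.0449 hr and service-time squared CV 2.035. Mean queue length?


ρ = λ·E[S] = 17.2·0.0449 = 0.7723
Lq = ρ²(1+C_s²)/(2(1−ρ)) = 0.5964·(1+2.035)/(2·0.2277)
= 0.5964·3.0350/0.4554 = 3.97445

Final: 3.97445


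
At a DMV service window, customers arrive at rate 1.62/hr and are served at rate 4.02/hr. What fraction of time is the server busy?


ρ = λ/μ = 1.62/4.02 = 0.4030

Final: 0.4030


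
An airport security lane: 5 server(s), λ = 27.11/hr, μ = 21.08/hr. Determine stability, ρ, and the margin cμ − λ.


Total capacity cμ = 5·21.08 = 105.40/hr
ρ = λ/(cμ) = 27.11/105.40 = 0.2572
Stable ⇔ ρ < 1: YES
Spare capacity = cμ − λ = 105.40 − 27.11 = 78.29/hr

Final: ρ = 0.2572; stable; margin = 78.29/hr


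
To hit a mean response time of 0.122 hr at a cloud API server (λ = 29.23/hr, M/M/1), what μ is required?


W = 1/(μ−λ) ⇒ μ − λ = 1/W = 1/0.122 = 8.1967
μ = λ + 1/W = 29.23 + 8.1967 = 37.4267 per hr

Final: 37.4267 /hr


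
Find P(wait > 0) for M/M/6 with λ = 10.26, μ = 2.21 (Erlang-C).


a = λ/μ = 4.6425; ρ = a/6 = 0.7738
P₀ = 0.007582 (from M/M/c formula)
C(c,a) = [a^c/(c!(1−ρ))]·P₀ = [10012.22320/(720·0.2262)]·0.007582
= 61.46393·0.007582 = 0.466033

Final: 0.466033


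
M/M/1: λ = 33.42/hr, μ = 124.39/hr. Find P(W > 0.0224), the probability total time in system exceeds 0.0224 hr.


W ~ Exponential(μ−λ) for M/M/1.
μ − λ = 124.39 − 33.42 = 90.9700
P(W > t) = e^{−(μ−λ)t} = e^{−2.0377} = 0.130324

Final: 0.130324


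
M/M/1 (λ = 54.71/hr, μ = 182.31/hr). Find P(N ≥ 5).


ρ = 54.71/182.31 = 0.3001
P(N ≥ n) = ρ^n = 0.3001^5 = 0.002434

Final: 0.002434


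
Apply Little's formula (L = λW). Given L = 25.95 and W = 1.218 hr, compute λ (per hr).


λ = L/W = 25.95/1.218 = 21.3054 /hr

Final: 21.3054 /hr


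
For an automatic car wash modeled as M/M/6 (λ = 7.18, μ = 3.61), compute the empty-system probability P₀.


a = λ/μ = 7.18/3.61 = 1.9889; ρ = a/c = 0.3315
Σ_{k=0}^{5} a^k/k! (terms k=0..5) = 1.00000 + 1.98892 + 1.97790 + 1.31130 + 0.65202 + 0.25936 = 7.18949
Tail: a^6/(6!(1−ρ)) = 61.90183/(720·0.6685) = 0.12861
P₀ = 1/(7.18949 + 0.12861) = 1/7.31810 = 0.136648

Final: 0.136648


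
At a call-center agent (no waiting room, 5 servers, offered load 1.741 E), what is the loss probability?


B(c,a) = (a^c/c!) / Σ_{k=0}^{c} a^k/k!
a^5/5! = 0.133295
Σ terms (k=0..5): 1.00000 + 1.74100 + 1.51554 + 0.87952 + 0.38281 + 0.13329 = 5.652164
B = 0.133295/5.652164 = 0.023583

Final: 0.023583


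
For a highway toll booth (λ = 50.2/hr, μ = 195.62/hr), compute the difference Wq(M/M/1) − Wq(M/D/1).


ρ = 50.2/195.62 = 0.2566
Wq(M/M/1) = ρ/(μ−λ) = 0.2566/145.42 = 0.001765 hr
Wq(M/D/1) = ρ/(2(μ−λ)) = 0.0008823 hr
Savings = 0.001765 − 0.0008823 = 0.0008823 hr

Final: 0.0008823 hr


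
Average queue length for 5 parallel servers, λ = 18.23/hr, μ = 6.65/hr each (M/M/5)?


a = λ/μ = 2.7414; ρ = a/5 = 0.5483
P₀ = 0.061952
Lq = P₀·a^c·ρ / (c!·(1−ρ)²) = 0.061952·154.81931·0.5483/(120·0.20406)
= 0.21475

Final: 0.21475


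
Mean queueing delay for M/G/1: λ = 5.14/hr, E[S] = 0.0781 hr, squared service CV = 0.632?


ρ = λ·E[S] = 5.14·0.0781 = 0.4014
E[S²] = E[S]²(1+C_s²) = 0.0781²·(1+0.632) = 0.009955
Wq = λ·E[S²]/(2(1−ρ)) = 5.14·0.009955/(2·0.5986) = 0.04274 hr

Final: 0.04274 hr


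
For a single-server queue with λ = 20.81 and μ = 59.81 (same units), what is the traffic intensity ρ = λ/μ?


ρ = λ/μ = 20.81/59.81 = 0.3479

Final: 0.3479


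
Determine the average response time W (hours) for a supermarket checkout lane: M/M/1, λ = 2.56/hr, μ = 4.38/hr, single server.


W = 1/(μ−λ) = 1/(4.38 − 2.56) = 1/1.82 = 0.5495 hr

Final: 0.5495 hr


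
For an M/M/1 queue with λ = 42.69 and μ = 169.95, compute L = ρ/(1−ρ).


ρ = λ/μ = 42.69/169.95 = 0.2512
L = ρ/(1−ρ) = 0.2512/(1 − 0.2512) = 0.2512/0.7488 = 0.3355

Final: 0.3355


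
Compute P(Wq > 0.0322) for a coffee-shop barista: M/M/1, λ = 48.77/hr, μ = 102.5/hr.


ρ = 48.77/102.5 = 0.4758
P(Wq > t) = ρ·e^{−(μ−λ)t} = 0.4758·e^{−1.7301}
= 0.4758·0.177266 = 0.084344

Final: 0.084344


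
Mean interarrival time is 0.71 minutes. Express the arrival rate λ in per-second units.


λ = 1/(interarrival time) in consistent units.
1 second = 0.0166667 min, so λ = 0.0166667/0.71 = 0.02347 per second

Final: 0.02347 /sec


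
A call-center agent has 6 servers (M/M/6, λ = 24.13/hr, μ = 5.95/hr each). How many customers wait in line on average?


a = λ/μ = 4.0555; ρ = a/6 = 0.6759
P₀ = 0.015656
Lq = P₀·a^c·ρ / (c!·(1−ρ)²) = 0.015656·4448.79237·0.6759/(720·0.10503)
= 0.62252

Final: 0.62252


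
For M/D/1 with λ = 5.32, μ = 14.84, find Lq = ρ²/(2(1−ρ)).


ρ = 5.32/14.84 = 0.3585
M/D/1: Lq = ρ²/(2(1−ρ)) = 0.1285/(2·0.6415) = 0.10017

Final: 0.10017


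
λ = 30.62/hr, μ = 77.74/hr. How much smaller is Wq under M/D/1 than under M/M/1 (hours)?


ρ = 30.62/77.74 = 0.3939
Wq(M/M/1) = ρ/(μ−λ) = 0.3939/47.12 = 0.008359 hr
Wq(M/D/1) = ρ/(2(μ−λ)) = 0.004180 hr
Savings = 0.008359 − 0.004180 = 0.004180 hr

Final: 0.004180 hr


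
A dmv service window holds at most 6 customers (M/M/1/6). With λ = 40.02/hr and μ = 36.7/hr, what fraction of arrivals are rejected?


ρ = λ/μ = 40.02/36.7 = 1.0905
P_K = (1−ρ)ρ^K/(1−ρ^(K+1)) = (-0.09046·1.681381)/(1 − 1.833484)
= -0.152103/-0.833484 = 0.182491

Final: 0.182491


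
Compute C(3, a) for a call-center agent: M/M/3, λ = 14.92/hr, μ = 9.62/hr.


a = λ/μ = 1.5509; ρ = a/3 = 0.5170
P₀ = 0.198378 (from M/M/c formula)
C(c,a) = [a^c/(c!(1−ρ))]·P₀ = [3.73062/(6·0.4830)]·0.198378
= 1.28725·0.198378 = 0.255362

Final: 0.255362


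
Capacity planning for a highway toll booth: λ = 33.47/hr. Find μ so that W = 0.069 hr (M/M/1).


W = 1/(μ−λ) ⇒ μ − λ = 1/W = 1/0.069 = 14.4928
μ = λ + 1/W = 33.47 + 14.4928 = 47.9628 per hr

Final: 47.9628 /hr


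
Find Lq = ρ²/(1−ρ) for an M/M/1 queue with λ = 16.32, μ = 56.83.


ρ = 16.32/56.83 = 0.2872
Lq = ρ²/(1−ρ) = 0.08247/0.7128 = 0.1157

Final: 0.1157


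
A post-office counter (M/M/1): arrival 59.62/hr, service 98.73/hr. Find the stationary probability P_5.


ρ = 59.62/98.73 = 0.6039
P_n = (1−ρ)·ρ^n = (1 − 0.6039)·0.6039^5 = 0.3961·0.080300 = 0.031809

Final: 0.031809


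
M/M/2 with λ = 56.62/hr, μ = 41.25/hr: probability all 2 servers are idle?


a = λ/μ = 56.62/41.25 = 1.3726; ρ = a/c = 0.6863
Σ_{k=0}^{1} a^k/k! (terms k=0..1) = 1.00000 + 1.37261 = 2.37261
Tail: a^2/(2!(1−ρ)) = 1.88405/(2·0.3137) = 3.00297
P₀ = 1/(2.37261 + 3.00297) = 1/5.37558 = 0.186026

Final: 0.186026


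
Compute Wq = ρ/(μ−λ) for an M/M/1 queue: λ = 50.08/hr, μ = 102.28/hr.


ρ = 50.08/102.28 = 0.4896
Wq = ρ/(μ−λ) = 0.4896/(102.28 − 50.08) = 0.4896/52.20 = 0.009380 hr

Final: 0.009380 hr


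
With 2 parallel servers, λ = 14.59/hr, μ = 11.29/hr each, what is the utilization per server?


ρ = λ/(cμ) = 14.59/(2·11.29) = 14.59/22.58 = 0.6461

Final: 0.6461


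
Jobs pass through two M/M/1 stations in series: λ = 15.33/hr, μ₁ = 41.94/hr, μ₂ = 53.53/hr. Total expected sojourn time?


Each node sees arrival rate λ = 15.33/hr (tandem ⇒ throughput preserved).
W₁ = 1/(μ₁−λ) = 1/(41.94−15.33) = 0.03758 hr
W₂ = 1/(μ₂−λ) = 1/(53.53−15.33) = 0.02618 hr
W_total = W₁ + W₂ = 0.03758 + 0.02618 = 0.06376 hr

Final: 0.06376 hr


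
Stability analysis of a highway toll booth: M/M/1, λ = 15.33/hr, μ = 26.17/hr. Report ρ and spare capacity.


Total capacity cμ = 1·26.17 = 26.17/hr
ρ = λ/(cμ) = 15.33/26.17 = 0.5858
Stable ⇔ ρ < 1: YES
Spare capacity = cμ − λ = 26.17 − 15.33 = 10.84/hr

Final: ρ = 0.5858; stable; margin = 10.84/hr


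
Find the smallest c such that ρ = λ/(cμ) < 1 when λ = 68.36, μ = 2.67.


Stability requires cμ > λ ⇔ c > λ/μ.
λ/μ = 68.36/2.67 = 25.6030
Minimum integer c = ⌊25.6030⌋ + 1 = 26
Check: 26·2.67 = 69.42 > 68.36, while 25·2.67 = 66.75 ≤ 68.36

Final: 26 servers


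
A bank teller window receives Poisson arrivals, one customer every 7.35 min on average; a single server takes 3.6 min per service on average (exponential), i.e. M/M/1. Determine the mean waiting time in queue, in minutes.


λ = 60/7.35 = 8.1633 /hr
μ = 60/3.6 = 16.6667 /hr
ρ = λ/μ = 8.1633/16.6667 = 0.4898
Wq = ρ/(μ−λ) = 0.4898/(16.6667−8.1633) = 0.05760 hr
In minutes: 0.05760·60 = 3.456 min

Final: 3.456 min


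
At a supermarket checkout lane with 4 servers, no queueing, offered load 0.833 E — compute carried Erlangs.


B(4,0.833) = 0.008736 (Erlang-B)
Carried load = a(1 − B) = 0.833·(1 − 0.008736) = 0.833·0.991264 = 0.8257 E

Final: 0.8257 Erlangs


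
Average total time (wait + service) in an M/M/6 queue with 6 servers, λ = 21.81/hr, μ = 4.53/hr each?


a = 4.8146; ρ = 0.8024; P₀ = 0.005970
Lq = P₀·a^c·ρ/(c!(1−ρ)²) = 2.12293
Wq = Lq/λ = 2.12293/21.81 = 0.09734 hr
W = Wq + 1/μ = 0.09734 + 0.22075 = 0.31809 hr

Final: 0.31809 hr


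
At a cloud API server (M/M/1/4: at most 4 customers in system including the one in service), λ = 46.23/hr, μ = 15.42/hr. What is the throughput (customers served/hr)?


ρ = 2.9981; P_K = (1−ρ)ρ^4/(1−ρ^5) = 0.669213
λ_eff = λ(1 − P_K) = 46.23·(1 − 0.669213) = 46.23·0.330787 = 15.2923 /hr

Final: 15.2923 /hr


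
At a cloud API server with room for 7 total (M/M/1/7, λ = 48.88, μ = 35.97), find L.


ρ = 48.88/35.97 = 1.3589
L = ρ[1 − (K+1)ρ^K + Kρ^(K+1)] / [(1−ρ)(1−ρ^(K+1))]
Numerator: 1.3589·(1 − 8·8.557272 + 7·11.628564) = 18.945618
Denominator: (-0.3589)·(-10.628564) = 3.814700
L = 18.945618/3.814700 = 4.9665

Final: 4.9665


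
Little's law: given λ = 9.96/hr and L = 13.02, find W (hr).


W = L/λ = 13.02/9.96 = 1.3072 hr

Final: 1.3072 hr


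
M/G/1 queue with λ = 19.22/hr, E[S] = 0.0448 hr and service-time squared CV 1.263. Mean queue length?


ρ = λ·E[S] = 19.22·0.0448 = 0.8611
Lq = ρ²(1+C_s²)/(2(1−ρ)) = 0.7414·(1+1.263)/(2·0.1389)
= 0.7414·2.2630/0.2779 = 6.03778

Final: 6.03778


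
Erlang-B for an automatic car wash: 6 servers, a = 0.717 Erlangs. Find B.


B(c,a) = (a^c/c!) / Σ_{k=0}^{c} a^k/k!
a^6/6! = 0.0001887
Σ terms (k=0..6): 1.00000 + 0.71700 + 0.25704 + 0.06143 + 0.01101 + 0.001579 + 0.0001887 = 2.048258
B = 0.0001887/2.048258 = 0.00009213

Final: 0.00009213


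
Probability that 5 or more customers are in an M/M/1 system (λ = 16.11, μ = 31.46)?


ρ = 16.11/31.46 = 0.5121
P(N ≥ n) = ρ^n = 0.5121^5 = 0.035211

Final: 0.035211


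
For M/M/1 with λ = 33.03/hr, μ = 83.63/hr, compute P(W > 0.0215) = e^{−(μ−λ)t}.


W ~ Exponential(μ−λ) for M/M/1.
μ − λ = 83.63 − 33.03 = 50.6000
P(W > t) = e^{−(μ−λ)t} = e^{−1.0879} = 0.336923

Final: 0.336923


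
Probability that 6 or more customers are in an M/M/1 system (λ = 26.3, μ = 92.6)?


ρ = 26.3/92.6 = 0.2840
P(N ≥ n) = ρ^n = 0.2840^6 = 0.0005249

Final: 0.0005249


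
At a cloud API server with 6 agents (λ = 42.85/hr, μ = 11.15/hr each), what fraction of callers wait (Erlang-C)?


a = λ/μ = 3.8430; ρ = a/6 = 0.6405
P₀ = 0.019917 (from M/M/c formula)
C(c,a) = [a^c/(c!(1−ρ))]·P₀ = [3221.48233/(720·0.3595)]·0.019917
= 12.44613·0.019917 = 0.247894

Final: 0.247894


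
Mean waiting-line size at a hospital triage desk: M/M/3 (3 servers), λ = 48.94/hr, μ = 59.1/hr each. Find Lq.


a = λ/μ = 0.8281; ρ = a/3 = 0.2760
P₀ = 0.434466
Lq = P₀·a^c·ρ / (c!·(1−ρ)²) = 0.434466·0.56784·0.2760/(6·0.52413)
= 0.02165

Final: 0.02165


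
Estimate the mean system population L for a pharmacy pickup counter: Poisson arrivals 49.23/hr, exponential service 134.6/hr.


ρ = λ/μ = 49.23/134.6 = 0.3658
L = ρ/(1−ρ) = 0.3658/(1 − 0.3658) = 0.3658/0.6342 = 0.5767

Final: 0.5767


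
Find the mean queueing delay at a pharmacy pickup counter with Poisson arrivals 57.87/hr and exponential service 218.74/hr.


ρ = 57.87/218.74 = 0.2646
Wq = ρ/(μ−λ) = 0.2646/(218.74 − 57.87) = 0.2646/160.87 = 0.001645 hr

Final: 0.001645 hr


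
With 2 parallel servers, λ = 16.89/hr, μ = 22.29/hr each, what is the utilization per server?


ρ = λ/(cμ) = 16.89/(2·22.29) = 16.89/44.58 = 0.3789

Final: 0.3789


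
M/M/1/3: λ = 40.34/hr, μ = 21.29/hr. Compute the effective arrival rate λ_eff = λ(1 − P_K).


ρ = 1.8948; P_K = (1−ρ)ρ^3/(1−ρ^4) = 0.511954
λ_eff = λ(1 − P_K) = 40.34·(1 − 0.511954) = 40.34·0.488046 = 19.6878 /hr

Final: 19.6878 /hr


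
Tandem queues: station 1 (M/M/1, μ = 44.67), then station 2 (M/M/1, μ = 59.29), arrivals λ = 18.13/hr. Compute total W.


Each node sees arrival rate λ = 18.13/hr (tandem ⇒ throughput preserved).
W₁ = 1/(μ₁−λ) = 1/(44.67−18.13) = 0.03768 hr
W₂ = 1/(μ₂−λ) = 1/(59.29−18.13) = 0.02430 hr
W_total = W₁ + W₂ = 0.03768 + 0.02430 = 0.06197 hr

Final: 0.06197 hr


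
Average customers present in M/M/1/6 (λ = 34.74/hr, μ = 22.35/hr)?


ρ = 34.74/22.35 = 1.5544
L = ρ[1 − (K+1)ρ^K + Kρ^(K+1)] / [(1−ρ)(1−ρ^(K+1))]
Numerator: 1.5544·(1 − 7·14.103072 + 6·21.921285) = 52.547096
Denominator: (-0.5544)·(-20.921285) = 11.597974
L = 52.547096/11.597974 = 4.5307

Final: 4.5307


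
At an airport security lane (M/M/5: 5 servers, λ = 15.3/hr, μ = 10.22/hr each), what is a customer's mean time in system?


a = 1.4971; ρ = 0.2994; P₀ = 0.223433
Lq = P₀·a^c·ρ/(c!(1−ρ)²) = 0.008541
Wq = Lq/λ = 0.008541/15.3 = 0.0005582 hr
W = Wq + 1/μ = 0.0005582 + 0.09785 = 0.09841 hr

Final: 0.09841 hr


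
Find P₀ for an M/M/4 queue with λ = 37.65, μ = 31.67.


a = λ/μ = 37.65/31.67 = 1.1888; ρ = a/c = 0.2972
Σ_{k=0}^{3} a^k/k! (terms k=0..3) = 1.00000 + 1.18882 + 0.70665 + 0.28003 = 3.17550
Tail: a^4/(4!(1−ρ)) = 1.99741/(24·0.7028) = 0.11842
P₀ = 1/(3.17550 + 0.11842) = 1/3.29392 = 0.303590

Final: 0.303590


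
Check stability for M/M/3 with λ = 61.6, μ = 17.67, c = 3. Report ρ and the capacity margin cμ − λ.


Total capacity cμ = 3·17.67 = 53.01/hr
ρ = λ/(cμ) = 61.6/53.01 = 1.1620
Stable ⇔ ρ < 1: NO
Spare capacity = cμ − λ = 53.01 − 61.6 = -8.59/hr

Final: ρ = 1.1620; unstable; margin = -8.59/hr


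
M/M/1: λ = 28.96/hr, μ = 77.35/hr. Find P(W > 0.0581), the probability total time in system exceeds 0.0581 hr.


W ~ Exponential(μ−λ) for M/M/1.
μ − λ = 77.35 − 28.96 = 48.3900
P(W > t) = e^{−(μ−λ)t} = e^{−2.8115} = 0.060117

Final: 0.060117
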